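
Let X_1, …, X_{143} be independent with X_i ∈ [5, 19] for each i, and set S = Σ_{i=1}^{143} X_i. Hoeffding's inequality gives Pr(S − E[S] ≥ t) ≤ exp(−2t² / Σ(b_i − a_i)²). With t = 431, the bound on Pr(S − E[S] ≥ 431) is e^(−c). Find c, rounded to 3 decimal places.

Σ(b_i − a_i)² = 143·(14)² = 28028.
c = 2t²/28028 = 2·431²/28028 = 13.2554.

13.255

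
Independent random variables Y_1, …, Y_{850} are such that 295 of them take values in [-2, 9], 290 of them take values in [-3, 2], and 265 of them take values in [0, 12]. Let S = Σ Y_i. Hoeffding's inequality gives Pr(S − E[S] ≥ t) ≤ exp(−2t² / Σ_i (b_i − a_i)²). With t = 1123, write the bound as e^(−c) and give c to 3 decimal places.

31.099

Σ(b_i − a_i)² = 295·11² + 290·5² + 265·12² = 81105.
c = 2t² / 81105 = 2·1123² / 81105 = 31.0987.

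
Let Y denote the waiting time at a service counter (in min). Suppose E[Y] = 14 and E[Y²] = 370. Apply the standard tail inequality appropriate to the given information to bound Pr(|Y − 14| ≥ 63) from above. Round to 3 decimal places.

The first two moments determine the variance, so Chebyshev's inequality is the sharpest standard bound available.
Var(Y) = E[Y²] − (E[Y])² = 370 − 196 = 174.
Chebyshev's inequality: Pr(|Y − μ| ≥ t) ≤ Var(Y)/t² = 174/3969 = 0.0438.

0.044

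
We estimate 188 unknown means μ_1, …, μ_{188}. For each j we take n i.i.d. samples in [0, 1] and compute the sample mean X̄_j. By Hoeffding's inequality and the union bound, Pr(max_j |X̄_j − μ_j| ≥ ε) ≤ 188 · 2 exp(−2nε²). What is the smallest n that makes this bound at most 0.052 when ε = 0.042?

2519

Need 2·188·exp(−2nε²) ≤ 0.052, i.e. exp(−2nε²) ≤ 0.052/376.
So 2nε² ≥ ln(376/0.052) = 8.886101.
Hence n ≥ 8.886101/(2·0.042²) = 2518.736.
The smallest integer n is 2519.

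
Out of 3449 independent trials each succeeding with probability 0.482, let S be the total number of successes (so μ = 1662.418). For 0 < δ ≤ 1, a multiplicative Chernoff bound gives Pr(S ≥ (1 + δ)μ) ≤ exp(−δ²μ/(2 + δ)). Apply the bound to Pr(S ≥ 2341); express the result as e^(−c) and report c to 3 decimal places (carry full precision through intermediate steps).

115.020

Write 2341 = (1 + δ)μ, so δ = 2341/1662.418 − 1 = 0.4081898…
Then the exponent is δ²μ/(2 + δ) = (2341 − μ)² / (μ·(2 + δ)) = 115.020098.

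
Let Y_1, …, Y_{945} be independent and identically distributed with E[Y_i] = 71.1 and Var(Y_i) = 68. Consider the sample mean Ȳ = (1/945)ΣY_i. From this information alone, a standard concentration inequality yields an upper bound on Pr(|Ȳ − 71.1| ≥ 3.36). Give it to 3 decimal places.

0.006

With mean and variance of each term known, Chebyshev's inequality bounds the deviation of the sum (or sample mean).
Var(Ȳ) = Var(Y_i)/n = 68/945 = 0.071958.
Chebyshev: Pr(|Ȳ − 71.1| ≥ 3.36) ≤ Var(Ȳ)/(3.36)² = 68/(945·3.36²) = 0.0064.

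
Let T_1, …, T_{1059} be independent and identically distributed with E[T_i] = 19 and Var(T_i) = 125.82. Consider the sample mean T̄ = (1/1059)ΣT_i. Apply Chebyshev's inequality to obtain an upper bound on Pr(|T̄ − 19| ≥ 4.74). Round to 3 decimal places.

Var(T̄) = Var(T_i)/n = 125.82/1059 = 0.11881.
Chebyshev: Pr(|T̄ − 19| ≥ 4.74) ≤ Var(T̄)/(4.74)² = 125.82/(1059·4.74²) = 0.0053.

0.005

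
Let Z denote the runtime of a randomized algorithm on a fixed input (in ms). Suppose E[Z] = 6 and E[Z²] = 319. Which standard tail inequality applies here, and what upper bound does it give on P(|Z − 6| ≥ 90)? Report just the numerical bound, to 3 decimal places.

0.035

The first two moments determine the variance, so Chebyshev's inequality is the sharpest standard bound available.
Var(Z) = E[Z²] − (E[Z])² = 319 − 36 = 283.
Chebyshev's inequality: P(|Z − μ| ≥ t) ≤ Var(Z)/t² = 283/8100 = 0.0349.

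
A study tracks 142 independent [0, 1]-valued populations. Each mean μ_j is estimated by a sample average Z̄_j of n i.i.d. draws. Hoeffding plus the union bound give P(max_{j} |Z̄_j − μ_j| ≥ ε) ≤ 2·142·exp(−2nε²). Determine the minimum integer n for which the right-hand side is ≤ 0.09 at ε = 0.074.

Need 2·142·exp(−2nε²) ≤ 0.09, i.e. exp(−2nε²) ≤ 0.09/284.
So 2nε² ≥ ln(284/0.09) = 8.056920.
Hence n ≥ 8.056920/(2·0.074²) = 735.657.
The smallest integer n is 736.

736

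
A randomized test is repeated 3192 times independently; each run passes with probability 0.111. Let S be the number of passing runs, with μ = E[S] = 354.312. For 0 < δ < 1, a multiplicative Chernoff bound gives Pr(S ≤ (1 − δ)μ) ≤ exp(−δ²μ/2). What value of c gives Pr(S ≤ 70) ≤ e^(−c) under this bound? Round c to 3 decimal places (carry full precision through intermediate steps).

Write 70 = (1 − δ)μ, so δ = 1 − 70/354.312 = 0.802434…
Then the exponent is δ²μ/2 = (μ − 70)²/(2μ) = 114.070810.

114.071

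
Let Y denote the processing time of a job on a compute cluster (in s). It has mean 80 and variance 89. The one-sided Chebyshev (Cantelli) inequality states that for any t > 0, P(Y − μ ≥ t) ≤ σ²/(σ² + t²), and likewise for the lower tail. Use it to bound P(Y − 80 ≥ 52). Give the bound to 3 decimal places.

Here σ² = 89 and t = 52, so σ² + t² = 2793.
Cantelli's bound: 89/2793 = 0.0319.

0.032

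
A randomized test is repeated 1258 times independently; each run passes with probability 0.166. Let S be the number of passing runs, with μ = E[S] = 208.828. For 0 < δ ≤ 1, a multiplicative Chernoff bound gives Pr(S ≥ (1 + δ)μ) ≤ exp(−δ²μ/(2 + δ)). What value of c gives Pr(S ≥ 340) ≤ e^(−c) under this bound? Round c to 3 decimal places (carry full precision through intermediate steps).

31.351

Write 340 = (1 + δ)μ, so δ = 340/208.828 − 1 = 0.6281342…
Then the exponent is δ²μ/(2 + δ) = (340 − μ)² / (μ·(2 + δ)) = 31.350612.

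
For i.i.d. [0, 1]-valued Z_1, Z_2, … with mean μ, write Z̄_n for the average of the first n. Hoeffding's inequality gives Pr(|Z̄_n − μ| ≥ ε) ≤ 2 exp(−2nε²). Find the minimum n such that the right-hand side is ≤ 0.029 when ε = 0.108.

182

Require 2·exp(−2nε²) ≤ 0.029, i.e. 2nε² ≥ ln(2/0.029) = 4.233607.
So n ≥ 4.233607 / (2·0.108²) = 181.482.
The smallest integer n is 182.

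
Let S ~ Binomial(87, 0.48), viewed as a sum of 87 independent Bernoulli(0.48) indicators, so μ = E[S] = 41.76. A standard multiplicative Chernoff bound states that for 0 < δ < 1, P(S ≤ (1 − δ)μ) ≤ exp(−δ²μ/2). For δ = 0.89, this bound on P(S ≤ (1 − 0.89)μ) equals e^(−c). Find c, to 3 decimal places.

c = δ²μ/2 = 0.89²·41.76/2 = 16.5390.

16.539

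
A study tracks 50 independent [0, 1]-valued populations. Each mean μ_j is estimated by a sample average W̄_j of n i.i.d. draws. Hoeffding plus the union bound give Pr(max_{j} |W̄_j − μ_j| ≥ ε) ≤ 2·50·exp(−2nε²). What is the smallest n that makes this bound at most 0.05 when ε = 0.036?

2933

Need 2·50·exp(−2nε²) ≤ 0.05, i.e. exp(−2nε²) ≤ 0.05/100.
So 2nε² ≥ ln(100/0.05) = 7.600902.
Hence n ≥ 7.600902/(2·0.036²) = 2932.447.
The smallest integer n is 2933.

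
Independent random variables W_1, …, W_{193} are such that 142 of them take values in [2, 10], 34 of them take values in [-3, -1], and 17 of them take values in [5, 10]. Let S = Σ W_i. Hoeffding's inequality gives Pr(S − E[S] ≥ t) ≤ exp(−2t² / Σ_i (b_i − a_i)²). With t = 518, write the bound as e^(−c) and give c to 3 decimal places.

55.617

Σ(b_i − a_i)² = 142·8² + 34·2² + 17·5² = 9649.
c = 2t² / 9649 = 2·518² / 9649 = 55.6170.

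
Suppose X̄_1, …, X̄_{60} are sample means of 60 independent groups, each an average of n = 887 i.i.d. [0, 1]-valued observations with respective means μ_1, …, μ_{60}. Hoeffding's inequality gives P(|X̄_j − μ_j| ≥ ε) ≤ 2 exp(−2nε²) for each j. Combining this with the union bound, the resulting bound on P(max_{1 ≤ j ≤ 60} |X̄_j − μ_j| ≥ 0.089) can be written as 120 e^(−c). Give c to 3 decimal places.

Union bound over the 60 events: P(max_{1 ≤ j ≤ 60} |X̄_j − μ_j| ≥ 0.089) ≤ 60·2·exp(−2nε²) = 120 exp(−2·887·0.089²).
So c = 2·887·0.089² = 14.0519.

14.052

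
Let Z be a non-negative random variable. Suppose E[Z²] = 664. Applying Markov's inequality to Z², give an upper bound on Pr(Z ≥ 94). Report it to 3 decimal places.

0.075

Since Z ≥ 0, the event {Z ≥ 94} is the same as {Z² ≥ 8836}.
Markov's inequality applied to Z² gives Pr(Z² ≥ 8836) ≤ E[Z²]/8836 = 664/8836 = 0.0751.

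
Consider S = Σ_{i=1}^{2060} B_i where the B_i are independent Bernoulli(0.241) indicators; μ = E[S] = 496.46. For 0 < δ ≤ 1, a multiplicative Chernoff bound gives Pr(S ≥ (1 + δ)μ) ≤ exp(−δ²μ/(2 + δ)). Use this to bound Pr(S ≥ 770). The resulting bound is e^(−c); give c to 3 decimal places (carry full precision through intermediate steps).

Write 770 = (1 + δ)μ, so δ = 770/496.46 − 1 = 0.5509809…
Then the exponent is δ²μ/(2 + δ) = (770 − μ)² / (μ·(2 + δ)) = 59.081322.

59.081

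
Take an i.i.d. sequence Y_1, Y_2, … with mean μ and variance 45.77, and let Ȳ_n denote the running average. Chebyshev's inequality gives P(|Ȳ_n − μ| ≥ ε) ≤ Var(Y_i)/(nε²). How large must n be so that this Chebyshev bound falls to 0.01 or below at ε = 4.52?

225

Require 45.77/(n·4.52²) ≤ 0.01, i.e. n ≥ 45.77/(0.01·4.52²) = 224.029.
The smallest integer n is 225.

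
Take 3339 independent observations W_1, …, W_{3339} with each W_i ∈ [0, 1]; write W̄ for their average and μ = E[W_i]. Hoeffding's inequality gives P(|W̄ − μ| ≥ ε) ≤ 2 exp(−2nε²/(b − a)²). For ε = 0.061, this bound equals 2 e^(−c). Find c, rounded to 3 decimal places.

c = 2nε²/(b − a)² = 2·3339·0.061² / 1² = 24.8488.

24.849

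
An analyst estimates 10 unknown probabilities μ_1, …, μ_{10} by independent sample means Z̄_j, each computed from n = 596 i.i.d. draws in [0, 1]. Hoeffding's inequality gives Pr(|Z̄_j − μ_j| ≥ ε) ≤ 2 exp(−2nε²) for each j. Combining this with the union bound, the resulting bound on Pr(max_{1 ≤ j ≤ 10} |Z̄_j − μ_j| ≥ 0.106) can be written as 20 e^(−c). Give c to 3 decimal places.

13.393

Union bound over the 10 events: Pr(max_{1 ≤ j ≤ 10} |Z̄_j − μ_j| ≥ 0.106) ≤ 10·2·exp(−2nε²) = 20 exp(−2·596·0.106²).
So c = 2·596·0.106² = 13.3933.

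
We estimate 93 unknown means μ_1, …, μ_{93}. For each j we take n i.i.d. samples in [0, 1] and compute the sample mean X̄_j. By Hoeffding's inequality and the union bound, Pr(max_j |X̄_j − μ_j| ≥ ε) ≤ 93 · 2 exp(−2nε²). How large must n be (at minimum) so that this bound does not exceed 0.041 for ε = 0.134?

Need 2·93·exp(−2nε²) ≤ 0.041, i.e. exp(−2nε²) ≤ 0.041/186.
So 2nε² ≥ ln(186/0.041) = 8.419930.
Hence n ≥ 8.419930/(2·0.134²) = 234.460.
The smallest integer n is 235.

235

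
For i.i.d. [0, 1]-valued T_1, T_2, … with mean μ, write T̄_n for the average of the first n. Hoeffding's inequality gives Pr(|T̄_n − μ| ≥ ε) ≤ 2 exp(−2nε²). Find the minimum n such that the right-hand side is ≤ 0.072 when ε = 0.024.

Require 2·exp(−2nε²) ≤ 0.072, i.e. 2nε² ≥ ln(2/0.072) = 3.324236.
So n ≥ 3.324236 / (2·0.024²) = 2885.622.
The smallest integer n is 2886.

2886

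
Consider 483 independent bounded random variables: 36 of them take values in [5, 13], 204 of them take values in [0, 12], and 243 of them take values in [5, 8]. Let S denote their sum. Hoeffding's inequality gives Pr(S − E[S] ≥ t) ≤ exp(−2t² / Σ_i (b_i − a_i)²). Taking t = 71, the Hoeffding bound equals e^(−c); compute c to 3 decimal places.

Σ(b_i − a_i)² = 36·8² + 204·12² + 243·3² = 33867.
c = 2t² / 33867 = 2·71² / 33867 = 0.2977.

0.298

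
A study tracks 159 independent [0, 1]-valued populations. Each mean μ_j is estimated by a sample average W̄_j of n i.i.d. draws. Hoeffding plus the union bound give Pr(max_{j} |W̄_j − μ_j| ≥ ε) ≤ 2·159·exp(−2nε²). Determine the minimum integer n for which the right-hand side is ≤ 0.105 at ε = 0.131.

Need 2·159·exp(−2nε²) ≤ 0.105, i.e. exp(−2nε²) ≤ 0.105/318.
So 2nε² ≥ ln(318/0.105) = 8.015846.
Hence n ≥ 8.015846/(2·0.131²) = 233.548.
The smallest integer n is 234.

234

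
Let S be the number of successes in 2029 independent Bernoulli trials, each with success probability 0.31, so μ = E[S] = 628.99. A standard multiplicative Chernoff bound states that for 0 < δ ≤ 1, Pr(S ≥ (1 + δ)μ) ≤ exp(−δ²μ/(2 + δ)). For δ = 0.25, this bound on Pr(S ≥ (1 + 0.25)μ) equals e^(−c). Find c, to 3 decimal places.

17.472

c = δ²μ/(2 + δ) = 0.25²·628.99/(2 + 0.25) = 17.4719.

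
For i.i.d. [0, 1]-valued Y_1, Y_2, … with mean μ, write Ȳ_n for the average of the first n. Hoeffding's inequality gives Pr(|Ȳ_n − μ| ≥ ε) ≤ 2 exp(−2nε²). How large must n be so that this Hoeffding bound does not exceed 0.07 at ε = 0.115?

127

Require 2·exp(−2nε²) ≤ 0.07, i.e. 2nε² ≥ ln(2/0.07) = 3.352407.
So n ≥ 3.352407 / (2·0.115²) = 126.745.
The smallest integer n is 127.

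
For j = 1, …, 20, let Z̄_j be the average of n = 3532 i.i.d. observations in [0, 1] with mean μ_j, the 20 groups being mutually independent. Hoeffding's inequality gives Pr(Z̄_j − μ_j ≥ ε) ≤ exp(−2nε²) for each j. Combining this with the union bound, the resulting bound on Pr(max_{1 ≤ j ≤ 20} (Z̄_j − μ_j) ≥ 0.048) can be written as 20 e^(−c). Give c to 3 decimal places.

16.275

Union bound over the 20 events: Pr(max_{1 ≤ j ≤ 20} (Z̄_j − μ_j) ≥ 0.048) ≤ 20·exp(−2nε²) = 20 exp(−2·3532·0.048²).
So c = 2·3532·0.048² = 16.2755.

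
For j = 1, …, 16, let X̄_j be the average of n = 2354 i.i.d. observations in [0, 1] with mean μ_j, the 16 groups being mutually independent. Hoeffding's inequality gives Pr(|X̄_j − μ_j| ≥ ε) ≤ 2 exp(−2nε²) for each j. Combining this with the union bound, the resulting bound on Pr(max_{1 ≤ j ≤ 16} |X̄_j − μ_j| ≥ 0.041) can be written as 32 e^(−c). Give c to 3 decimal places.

7.914

Union bound over the 16 events: Pr(max_{1 ≤ j ≤ 16} |X̄_j − μ_j| ≥ 0.041) ≤ 16·2·exp(−2nε²) = 32 exp(−2·2354·0.041²).
So c = 2·2354·0.041² = 7.9141.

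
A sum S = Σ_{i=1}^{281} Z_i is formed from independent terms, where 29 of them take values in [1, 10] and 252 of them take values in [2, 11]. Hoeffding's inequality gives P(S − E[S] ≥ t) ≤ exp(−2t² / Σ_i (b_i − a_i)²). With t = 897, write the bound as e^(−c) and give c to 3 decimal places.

70.701

Σ(b_i − a_i)² = 29·9² + 252·9² = 22761.
c = 2t² / 22761 = 2·897² / 22761 = 70.7007.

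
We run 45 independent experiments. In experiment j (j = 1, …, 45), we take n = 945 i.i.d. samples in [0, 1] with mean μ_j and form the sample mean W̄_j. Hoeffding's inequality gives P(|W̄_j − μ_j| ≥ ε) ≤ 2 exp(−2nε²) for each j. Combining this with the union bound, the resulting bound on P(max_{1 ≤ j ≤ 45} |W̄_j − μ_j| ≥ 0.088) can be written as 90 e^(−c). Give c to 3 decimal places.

Union bound over the 45 events: P(max_{1 ≤ j ≤ 45} |W̄_j − μ_j| ≥ 0.088) ≤ 45·2·exp(−2nε²) = 90 exp(−2·945·0.088²).
So c = 2·945·0.088² = 14.6362.

14.636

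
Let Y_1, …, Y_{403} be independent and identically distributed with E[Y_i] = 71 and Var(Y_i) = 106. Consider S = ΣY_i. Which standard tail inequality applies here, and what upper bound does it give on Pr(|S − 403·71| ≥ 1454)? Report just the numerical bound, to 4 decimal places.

0.0202

With mean and variance of each term known, Chebyshev's inequality bounds the deviation of the sum (or sample mean).
Var(S) = n·Var(Y_i) = 403·106 = 42718.
Chebyshev: Pr(|S − 403·71| ≥ 1454) ≤ Var(S)/1454² = 42718/2114116 = 0.0202.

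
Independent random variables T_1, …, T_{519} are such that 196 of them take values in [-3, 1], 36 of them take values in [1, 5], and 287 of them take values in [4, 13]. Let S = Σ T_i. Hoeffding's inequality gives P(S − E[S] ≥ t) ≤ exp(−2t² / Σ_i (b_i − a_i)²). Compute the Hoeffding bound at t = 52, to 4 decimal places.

0.8182

Σ(b_i − a_i)² = 196·4² + 36·4² + 287·9² = 26959.
Exponent = 2·52² / 26959 = 0.20060.
Bound = exp(−0.20060) = 0.81824.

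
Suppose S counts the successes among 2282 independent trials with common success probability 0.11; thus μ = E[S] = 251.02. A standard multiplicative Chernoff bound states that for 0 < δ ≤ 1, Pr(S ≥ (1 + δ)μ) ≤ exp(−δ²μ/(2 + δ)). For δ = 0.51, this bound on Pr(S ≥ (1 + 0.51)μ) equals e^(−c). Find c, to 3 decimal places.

c = δ²μ/(2 + δ) = 0.51²·251.02/(2 + 0.51) = 26.0121.

26.012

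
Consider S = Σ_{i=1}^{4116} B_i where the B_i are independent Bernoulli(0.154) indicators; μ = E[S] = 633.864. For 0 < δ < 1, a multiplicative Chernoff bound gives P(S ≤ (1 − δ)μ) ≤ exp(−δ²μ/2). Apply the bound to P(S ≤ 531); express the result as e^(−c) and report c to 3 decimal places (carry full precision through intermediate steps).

Write 531 = (1 − δ)μ, so δ = 1 − 531/633.864 = 0.1622809…
Then the exponent is δ²μ/2 = (μ − 531)²/(2μ) = 8.346430.

8.346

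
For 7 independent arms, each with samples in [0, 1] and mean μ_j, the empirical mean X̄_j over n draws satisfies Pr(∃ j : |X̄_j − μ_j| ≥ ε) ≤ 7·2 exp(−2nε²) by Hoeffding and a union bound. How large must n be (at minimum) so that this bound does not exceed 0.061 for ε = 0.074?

Need 2·7·exp(−2nε²) ≤ 0.061, i.e. exp(−2nε²) ≤ 0.061/14.
So 2nε² ≥ ln(14/0.061) = 5.435939.
Hence n ≥ 5.435939/(2·0.074²) = 496.342.
The smallest integer n is 497.

497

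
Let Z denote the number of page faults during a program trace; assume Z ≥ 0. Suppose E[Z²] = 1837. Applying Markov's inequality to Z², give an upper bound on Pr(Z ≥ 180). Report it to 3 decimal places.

0.057

Since Z ≥ 0, the event {Z ≥ 180} is the same as {Z² ≥ 32400}.
Markov's inequality applied to Z² gives Pr(Z² ≥ 32400) ≤ E[Z²]/32400 = 1837/32400 = 0.0567.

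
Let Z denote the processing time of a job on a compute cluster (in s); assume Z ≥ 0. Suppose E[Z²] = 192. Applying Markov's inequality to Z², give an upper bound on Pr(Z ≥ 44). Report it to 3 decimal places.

Since Z ≥ 0, the event {Z ≥ 44} is the same as {Z² ≥ 1936}.
Markov's inequality applied to Z² gives Pr(Z² ≥ 1936) ≤ E[Z²]/1936 = 192/1936 = 0.0992.

0.099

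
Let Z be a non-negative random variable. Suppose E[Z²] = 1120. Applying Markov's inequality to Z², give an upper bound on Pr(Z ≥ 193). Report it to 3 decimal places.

0.030

Since Z ≥ 0, the event {Z ≥ 193} is the same as {Z² ≥ 37249}.
Markov's inequality applied to Z² gives Pr(Z² ≥ 37249) ≤ E[Z²]/37249 = 1120/37249 = 0.0301.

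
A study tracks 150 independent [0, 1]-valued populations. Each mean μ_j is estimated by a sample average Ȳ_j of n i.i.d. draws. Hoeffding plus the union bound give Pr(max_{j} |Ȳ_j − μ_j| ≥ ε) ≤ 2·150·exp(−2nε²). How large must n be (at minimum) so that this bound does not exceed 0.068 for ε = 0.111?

Need 2·150·exp(−2nε²) ≤ 0.068, i.e. exp(−2nε²) ≤ 0.068/300.
So 2nε² ≥ ln(300/0.068) = 8.392030.
Hence n ≥ 8.392030/(2·0.111²) = 340.558.
The smallest integer n is 341.

341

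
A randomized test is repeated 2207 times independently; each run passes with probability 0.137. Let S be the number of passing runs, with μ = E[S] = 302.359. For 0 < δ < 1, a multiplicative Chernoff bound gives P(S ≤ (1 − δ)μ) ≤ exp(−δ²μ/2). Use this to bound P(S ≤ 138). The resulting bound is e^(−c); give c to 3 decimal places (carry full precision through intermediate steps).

Write 138 = (1 − δ)μ, so δ = 1 − 138/302.359 = 0.5435889…
Then the exponent is δ²μ/2 = (μ − 138)²/(2μ) = 44.671865.

44.672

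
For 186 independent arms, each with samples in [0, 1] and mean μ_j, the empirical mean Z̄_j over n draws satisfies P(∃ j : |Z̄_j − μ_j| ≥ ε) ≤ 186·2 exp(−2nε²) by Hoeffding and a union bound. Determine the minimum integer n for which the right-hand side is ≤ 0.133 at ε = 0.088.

513

Need 2·186·exp(−2nε²) ≤ 0.133, i.e. exp(−2nε²) ≤ 0.133/372.
So 2nε² ≥ ln(372/0.133) = 7.936300.
Hence n ≥ 7.936300/(2·0.088²) = 512.416.
The smallest integer n is 513.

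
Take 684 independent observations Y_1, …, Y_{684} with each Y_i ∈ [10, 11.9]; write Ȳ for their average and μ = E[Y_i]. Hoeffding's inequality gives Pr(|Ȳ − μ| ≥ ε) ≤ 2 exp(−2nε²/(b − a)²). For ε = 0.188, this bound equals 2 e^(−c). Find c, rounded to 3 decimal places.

c = 2nε²/(b − a)² = 2·684·0.188² / 1.9² = 13.3935.

13.394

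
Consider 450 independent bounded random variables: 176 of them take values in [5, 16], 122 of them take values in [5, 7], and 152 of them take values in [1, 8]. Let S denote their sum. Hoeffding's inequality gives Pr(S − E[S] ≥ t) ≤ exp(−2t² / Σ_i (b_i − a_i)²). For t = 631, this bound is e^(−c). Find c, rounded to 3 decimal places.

27.241

Σ(b_i − a_i)² = 176·11² + 122·2² + 152·7² = 29232.
c = 2t² / 29232 = 2·631² / 29232 = 27.2414.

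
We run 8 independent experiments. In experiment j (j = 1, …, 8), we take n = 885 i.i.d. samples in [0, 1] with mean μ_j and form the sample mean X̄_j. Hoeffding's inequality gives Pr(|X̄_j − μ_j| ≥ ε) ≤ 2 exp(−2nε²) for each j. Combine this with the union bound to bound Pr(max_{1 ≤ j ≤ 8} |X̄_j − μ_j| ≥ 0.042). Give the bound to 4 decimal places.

0.7049

Per-experiment Hoeffding bound: 2·exp(−2·885·0.042²) = 2·exp(−3.12228) = 0.088113.
Union bound over 8 events: 8·0.088113 = 0.70491.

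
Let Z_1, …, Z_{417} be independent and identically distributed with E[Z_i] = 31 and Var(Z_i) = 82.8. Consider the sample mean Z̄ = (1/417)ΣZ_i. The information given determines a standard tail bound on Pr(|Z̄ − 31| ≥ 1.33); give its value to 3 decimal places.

With mean and variance of each term known, Chebyshev's inequality bounds the deviation of the sum (or sample mean).
Var(Z̄) = Var(Z_i)/n = 82.8/417 = 0.19856.
Chebyshev: Pr(|Z̄ − 31| ≥ 1.33) ≤ Var(Z̄)/(1.33)² = 82.8/(417·1.33²) = 0.1123.

0.112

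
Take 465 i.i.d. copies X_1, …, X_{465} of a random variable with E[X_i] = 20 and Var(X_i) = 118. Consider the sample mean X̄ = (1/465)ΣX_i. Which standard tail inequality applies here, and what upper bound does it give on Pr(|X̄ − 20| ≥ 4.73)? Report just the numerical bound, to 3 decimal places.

0.011

With mean and variance of each term known, Chebyshev's inequality bounds the deviation of the sum (or sample mean).
Var(X̄) = Var(X_i)/n = 118/465 = 0.25376.
Chebyshev: Pr(|X̄ − 20| ≥ 4.73) ≤ Var(X̄)/(4.73)² = 118/(465·4.73²) = 0.0113.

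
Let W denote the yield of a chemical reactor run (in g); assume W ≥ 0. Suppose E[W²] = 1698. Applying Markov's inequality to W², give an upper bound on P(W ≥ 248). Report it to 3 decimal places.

Since W ≥ 0, the event {W ≥ 248} is the same as {W² ≥ 61504}.
Markov's inequality applied to W² gives P(W² ≥ 61504) ≤ E[W²]/61504 = 1698/61504 = 0.0276.

0.028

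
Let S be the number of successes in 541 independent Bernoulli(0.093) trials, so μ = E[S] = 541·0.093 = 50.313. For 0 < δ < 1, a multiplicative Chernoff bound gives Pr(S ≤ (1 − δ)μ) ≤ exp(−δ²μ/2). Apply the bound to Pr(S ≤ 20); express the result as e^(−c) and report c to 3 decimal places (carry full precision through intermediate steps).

Write 20 = (1 − δ)μ, so δ = 1 − 20/50.313 = 0.6024884…
Then the exponent is δ²μ/2 = (μ − 20)²/(2μ) = 9.131616.

9.132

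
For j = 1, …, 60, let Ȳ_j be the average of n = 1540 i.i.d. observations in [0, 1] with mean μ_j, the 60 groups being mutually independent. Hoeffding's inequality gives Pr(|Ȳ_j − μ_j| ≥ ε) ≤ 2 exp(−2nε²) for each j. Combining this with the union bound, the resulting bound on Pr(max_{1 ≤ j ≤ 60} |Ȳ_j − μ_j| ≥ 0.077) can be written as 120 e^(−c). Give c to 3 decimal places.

Union bound over the 60 events: Pr(max_{1 ≤ j ≤ 60} |Ȳ_j − μ_j| ≥ 0.077) ≤ 60·2·exp(−2nε²) = 120 exp(−2·1540·0.077²).
So c = 2·1540·0.077² = 18.2613.

18.261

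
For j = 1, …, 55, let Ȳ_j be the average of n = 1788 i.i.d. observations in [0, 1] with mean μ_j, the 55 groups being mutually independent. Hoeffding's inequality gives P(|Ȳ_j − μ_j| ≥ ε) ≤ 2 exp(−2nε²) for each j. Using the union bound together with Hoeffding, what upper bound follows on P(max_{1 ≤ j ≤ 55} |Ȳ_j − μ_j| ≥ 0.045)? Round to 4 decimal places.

Per-experiment Hoeffding bound: 2·exp(−2·1788·0.045²) = 2·exp(−7.24140) = 0.0014326.
Union bound over 55 events: 55·0.0014326 = 0.07879.

0.0788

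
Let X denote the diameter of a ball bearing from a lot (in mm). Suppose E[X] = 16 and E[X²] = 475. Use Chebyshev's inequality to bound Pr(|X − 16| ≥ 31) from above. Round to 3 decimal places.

Var(X) = E[X²] − (E[X])² = 475 − 256 = 219.
Chebyshev's inequality: Pr(|X − μ| ≥ t) ≤ Var(X)/t² = 219/961 = 0.2279.

0.228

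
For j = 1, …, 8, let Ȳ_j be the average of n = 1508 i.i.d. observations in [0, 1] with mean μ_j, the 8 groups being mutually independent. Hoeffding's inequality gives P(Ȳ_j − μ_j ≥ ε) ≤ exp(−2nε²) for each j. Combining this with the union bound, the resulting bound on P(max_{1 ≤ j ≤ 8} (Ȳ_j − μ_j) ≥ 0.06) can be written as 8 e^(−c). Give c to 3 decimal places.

10.858

Union bound over the 8 events: P(max_{1 ≤ j ≤ 8} (Ȳ_j − μ_j) ≥ 0.06) ≤ 8·exp(−2nε²) = 8 exp(−2·1508·0.06²).
So c = 2·1508·0.06² = 10.8576.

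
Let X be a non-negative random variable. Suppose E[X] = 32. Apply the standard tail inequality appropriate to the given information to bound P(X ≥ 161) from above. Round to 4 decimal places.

Only the mean of a non-negative variable is known, so Markov's inequality is the applicable tail bound.
Markov's inequality: for a non-negative random variable, P(X ≥ a) ≤ E[X]/a.
Here E[X] = 32 and a = 161, so the bound is 32/161 = 0.1988.

0.1988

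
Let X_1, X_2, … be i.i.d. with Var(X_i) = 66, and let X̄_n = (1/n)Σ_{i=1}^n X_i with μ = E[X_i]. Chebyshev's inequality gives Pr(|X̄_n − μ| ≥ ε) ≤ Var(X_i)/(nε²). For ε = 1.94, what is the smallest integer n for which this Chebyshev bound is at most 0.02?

Require 66/(n·1.94²) ≤ 0.02, i.e. n ≥ 66/(0.02·1.94²) = 876.820.
The smallest integer n is 877.

877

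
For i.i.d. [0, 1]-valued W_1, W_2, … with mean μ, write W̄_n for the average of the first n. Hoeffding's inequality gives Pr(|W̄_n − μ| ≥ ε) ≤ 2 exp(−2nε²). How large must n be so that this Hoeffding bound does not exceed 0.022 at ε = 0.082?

Require 2·exp(−2nε²) ≤ 0.022, i.e. 2nε² ≥ ln(2/0.022) = 4.509860.
So n ≥ 4.509860 / (2·0.082²) = 335.355.
The smallest integer n is 336.

336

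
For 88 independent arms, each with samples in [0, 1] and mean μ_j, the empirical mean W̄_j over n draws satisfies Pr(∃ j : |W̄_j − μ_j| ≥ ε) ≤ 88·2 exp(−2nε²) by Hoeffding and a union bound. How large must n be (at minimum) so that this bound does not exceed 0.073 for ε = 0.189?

110

Need 2·88·exp(−2nε²) ≤ 0.073, i.e. exp(−2nε²) ≤ 0.073/176.
So 2nε² ≥ ln(176/0.073) = 7.787780.
Hence n ≥ 7.787780/(2·0.189²) = 109.008.
The smallest integer n is 110.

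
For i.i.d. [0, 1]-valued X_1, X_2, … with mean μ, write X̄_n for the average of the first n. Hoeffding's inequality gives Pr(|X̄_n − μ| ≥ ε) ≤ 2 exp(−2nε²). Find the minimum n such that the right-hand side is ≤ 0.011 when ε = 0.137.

139

Require 2·exp(−2nε²) ≤ 0.011, i.e. 2nε² ≥ ln(2/0.011) = 5.203007.
So n ≥ 5.203007 / (2·0.137²) = 138.606.
The smallest integer n is 139.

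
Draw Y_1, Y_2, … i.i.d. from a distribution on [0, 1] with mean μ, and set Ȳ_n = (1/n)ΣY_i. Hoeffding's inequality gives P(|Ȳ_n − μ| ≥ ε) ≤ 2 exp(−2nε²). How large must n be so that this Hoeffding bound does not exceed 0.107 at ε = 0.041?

871

Require 2·exp(−2nε²) ≤ 0.107, i.e. 2nε² ≥ ln(2/0.107) = 2.928074.
So n ≥ 2.928074 / (2·0.041²) = 870.932.
The smallest integer n is 871.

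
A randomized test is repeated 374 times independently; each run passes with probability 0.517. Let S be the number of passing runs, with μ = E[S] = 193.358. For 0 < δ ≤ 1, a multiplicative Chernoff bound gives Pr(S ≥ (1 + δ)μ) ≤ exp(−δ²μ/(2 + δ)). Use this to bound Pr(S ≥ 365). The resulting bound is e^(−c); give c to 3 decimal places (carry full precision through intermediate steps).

52.764

Write 365 = (1 + δ)μ, so δ = 365/193.358 − 1 = 0.8876902…
Then the exponent is δ²μ/(2 + δ) = (365 − μ)² / (μ·(2 + δ)) = 52.763596.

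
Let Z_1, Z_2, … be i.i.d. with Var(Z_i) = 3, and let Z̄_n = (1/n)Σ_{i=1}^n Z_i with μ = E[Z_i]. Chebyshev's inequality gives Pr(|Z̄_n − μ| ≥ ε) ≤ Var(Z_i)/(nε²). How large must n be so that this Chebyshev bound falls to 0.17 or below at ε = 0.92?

21

Require 3/(n·0.92²) ≤ 0.17, i.e. n ≥ 3/(0.17·0.92²) = 20.850.
The smallest integer n is 21.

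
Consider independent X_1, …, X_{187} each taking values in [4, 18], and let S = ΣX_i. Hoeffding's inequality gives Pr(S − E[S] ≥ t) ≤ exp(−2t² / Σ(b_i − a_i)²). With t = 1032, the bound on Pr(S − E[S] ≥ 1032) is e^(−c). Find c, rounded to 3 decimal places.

58.115

Σ(b_i − a_i)² = 187·(14)² = 36652.
c = 2t²/36652 = 2·1032²/36652 = 58.1155.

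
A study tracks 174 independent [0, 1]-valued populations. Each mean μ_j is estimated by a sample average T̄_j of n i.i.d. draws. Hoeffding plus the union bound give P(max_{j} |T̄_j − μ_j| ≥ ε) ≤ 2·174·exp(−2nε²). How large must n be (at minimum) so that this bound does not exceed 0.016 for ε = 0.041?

2971

Need 2·174·exp(−2nε²) ≤ 0.016, i.e. exp(−2nε²) ≤ 0.016/348.
So 2nε² ≥ ln(348/0.016) = 9.987369.
Hence n ≥ 9.987369/(2·0.041²) = 2970.663.
The smallest integer n is 2971.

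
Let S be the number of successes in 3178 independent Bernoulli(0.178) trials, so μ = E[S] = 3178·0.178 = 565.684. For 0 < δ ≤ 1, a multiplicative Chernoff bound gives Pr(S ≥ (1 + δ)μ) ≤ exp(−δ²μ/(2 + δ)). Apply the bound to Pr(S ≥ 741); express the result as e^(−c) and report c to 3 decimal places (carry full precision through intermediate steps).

Write 741 = (1 + δ)μ, so δ = 741/565.684 − 1 = 0.3099186…
Then the exponent is δ²μ/(2 + δ) = (741 − μ)² / (μ·(2 + δ)) = 23.521907.

23.522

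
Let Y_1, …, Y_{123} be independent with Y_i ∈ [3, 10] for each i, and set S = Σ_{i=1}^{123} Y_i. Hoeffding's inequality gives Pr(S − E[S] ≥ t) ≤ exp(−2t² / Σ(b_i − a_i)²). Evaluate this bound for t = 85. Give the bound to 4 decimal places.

0.0909

Σ(b_i − a_i)² = 123·(7)² = 6027.
Exponent = 2·85²/6027 = 2.3975.
Bound = exp(−2.3975) = 0.09094.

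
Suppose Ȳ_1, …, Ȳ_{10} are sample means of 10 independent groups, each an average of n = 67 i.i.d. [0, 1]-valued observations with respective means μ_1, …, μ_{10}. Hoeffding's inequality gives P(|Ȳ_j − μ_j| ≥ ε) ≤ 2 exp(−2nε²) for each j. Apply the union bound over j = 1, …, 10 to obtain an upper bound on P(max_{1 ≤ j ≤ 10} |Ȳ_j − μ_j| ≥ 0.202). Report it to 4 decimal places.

Per-experiment Hoeffding bound: 2·exp(−2·67·0.202²) = 2·exp(−5.46774) = 0.0084416.
Union bound over 10 events: 10·0.0084416 = 0.08442.

0.0844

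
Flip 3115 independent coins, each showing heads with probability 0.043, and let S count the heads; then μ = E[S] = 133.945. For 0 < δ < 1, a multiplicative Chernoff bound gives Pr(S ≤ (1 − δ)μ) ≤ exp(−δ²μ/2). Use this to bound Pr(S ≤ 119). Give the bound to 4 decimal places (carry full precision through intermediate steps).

0.4344

Write 119 = (1 − δ)μ, so δ = 1 − 119/133.945 = 0.1115756…
Then the exponent is δ²μ/2 = (μ − 119)²/(2μ) = 0.833749.
Bound = exp(−0.833749) = 0.43442.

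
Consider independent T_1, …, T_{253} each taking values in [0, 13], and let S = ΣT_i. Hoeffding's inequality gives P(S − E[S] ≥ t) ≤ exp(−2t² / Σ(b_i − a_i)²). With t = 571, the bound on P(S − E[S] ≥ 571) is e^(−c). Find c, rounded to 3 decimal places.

Σ(b_i − a_i)² = 253·(13)² = 42757.
c = 2t²/42757 = 2·571²/42757 = 15.2509.

15.251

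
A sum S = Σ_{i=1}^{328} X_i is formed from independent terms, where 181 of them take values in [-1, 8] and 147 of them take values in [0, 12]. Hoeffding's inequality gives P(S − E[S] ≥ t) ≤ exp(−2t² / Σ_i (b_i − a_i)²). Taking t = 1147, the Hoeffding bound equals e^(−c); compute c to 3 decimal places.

Σ(b_i − a_i)² = 181·9² + 147·12² = 35829.
c = 2t² / 35829 = 2·1147² / 35829 = 73.4382.

73.438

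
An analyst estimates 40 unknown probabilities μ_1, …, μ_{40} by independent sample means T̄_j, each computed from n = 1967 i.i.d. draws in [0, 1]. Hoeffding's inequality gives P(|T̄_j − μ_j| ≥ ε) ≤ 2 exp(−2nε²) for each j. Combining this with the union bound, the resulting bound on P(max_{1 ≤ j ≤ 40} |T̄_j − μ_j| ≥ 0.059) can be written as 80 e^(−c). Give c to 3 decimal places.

Union bound over the 40 events: P(max_{1 ≤ j ≤ 40} |T̄_j − μ_j| ≥ 0.059) ≤ 40·2·exp(−2nε²) = 80 exp(−2·1967·0.059²).
So c = 2·1967·0.059² = 13.6943.

13.694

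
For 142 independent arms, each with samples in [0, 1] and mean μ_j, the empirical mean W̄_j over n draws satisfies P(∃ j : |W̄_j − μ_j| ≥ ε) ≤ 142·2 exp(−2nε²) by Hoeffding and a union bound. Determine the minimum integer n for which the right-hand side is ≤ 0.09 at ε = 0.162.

154

Need 2·142·exp(−2nε²) ≤ 0.09, i.e. exp(−2nε²) ≤ 0.09/284.
So 2nε² ≥ ln(284/0.09) = 8.056920.
Hence n ≥ 8.056920/(2·0.162²) = 153.500.
The smallest integer n is 154.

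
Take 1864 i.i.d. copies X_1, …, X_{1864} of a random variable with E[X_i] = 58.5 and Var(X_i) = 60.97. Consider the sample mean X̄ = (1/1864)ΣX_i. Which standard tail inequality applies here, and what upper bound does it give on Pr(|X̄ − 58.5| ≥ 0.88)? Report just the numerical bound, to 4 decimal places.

0.0422

With mean and variance of each term known, Chebyshev's inequality bounds the deviation of the sum (or sample mean).
Var(X̄) = Var(X_i)/n = 60.97/1864 = 0.032709.
Chebyshev: Pr(|X̄ − 58.5| ≥ 0.88) ≤ Var(X̄)/(0.88)² = 60.97/(1864·0.88²) = 0.0422.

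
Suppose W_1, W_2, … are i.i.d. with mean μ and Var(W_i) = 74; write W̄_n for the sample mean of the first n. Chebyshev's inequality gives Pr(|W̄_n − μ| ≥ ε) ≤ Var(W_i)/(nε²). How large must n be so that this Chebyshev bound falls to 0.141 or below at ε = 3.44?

Require 74/(n·3.44²) ≤ 0.141, i.e. n ≥ 74/(0.141·3.44²) = 44.350.
The smallest integer n is 45.

45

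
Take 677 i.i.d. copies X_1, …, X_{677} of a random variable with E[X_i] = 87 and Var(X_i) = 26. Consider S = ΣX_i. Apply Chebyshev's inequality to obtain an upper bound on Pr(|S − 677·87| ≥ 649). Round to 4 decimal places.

0.0418

Var(S) = n·Var(X_i) = 677·26 = 17602.
Chebyshev: Pr(|S − 677·87| ≥ 649) ≤ Var(S)/649² = 17602/421201 = 0.0418.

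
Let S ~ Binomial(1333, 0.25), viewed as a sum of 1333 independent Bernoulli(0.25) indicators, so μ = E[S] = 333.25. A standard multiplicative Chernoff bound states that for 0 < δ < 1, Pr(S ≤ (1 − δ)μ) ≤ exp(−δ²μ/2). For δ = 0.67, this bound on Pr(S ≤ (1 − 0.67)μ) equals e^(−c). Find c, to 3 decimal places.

74.798

c = δ²μ/2 = 0.67²·333.25/2 = 74.7980.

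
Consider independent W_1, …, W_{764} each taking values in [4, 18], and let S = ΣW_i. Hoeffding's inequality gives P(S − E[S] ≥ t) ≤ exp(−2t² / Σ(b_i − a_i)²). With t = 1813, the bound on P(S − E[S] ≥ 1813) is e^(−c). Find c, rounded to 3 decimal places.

43.901

Σ(b_i − a_i)² = 764·(14)² = 149744.
c = 2t²/149744 = 2·1813²/149744 = 43.9012.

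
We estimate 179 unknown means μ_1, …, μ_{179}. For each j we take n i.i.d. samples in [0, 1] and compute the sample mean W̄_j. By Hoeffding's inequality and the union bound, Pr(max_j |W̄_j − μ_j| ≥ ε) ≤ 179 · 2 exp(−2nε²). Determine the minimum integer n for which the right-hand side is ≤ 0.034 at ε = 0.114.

Need 2·179·exp(−2nε²) ≤ 0.034, i.e. exp(−2nε²) ≤ 0.034/358.
So 2nε² ≥ ln(358/0.034) = 9.261928.
Hence n ≥ 9.261928/(2·0.114²) = 356.338.
The smallest integer n is 357.

357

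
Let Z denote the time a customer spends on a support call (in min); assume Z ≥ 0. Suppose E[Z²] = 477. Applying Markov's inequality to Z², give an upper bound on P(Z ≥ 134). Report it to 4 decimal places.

0.0266

Since Z ≥ 0, the event {Z ≥ 134} is the same as {Z² ≥ 17956}.
Markov's inequality applied to Z² gives P(Z² ≥ 17956) ≤ E[Z²]/17956 = 477/17956 = 0.0266.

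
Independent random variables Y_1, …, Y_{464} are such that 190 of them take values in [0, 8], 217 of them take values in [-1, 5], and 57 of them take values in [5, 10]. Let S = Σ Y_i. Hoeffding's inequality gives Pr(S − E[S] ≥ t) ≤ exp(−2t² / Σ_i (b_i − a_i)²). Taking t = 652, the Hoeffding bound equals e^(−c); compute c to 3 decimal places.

Σ(b_i − a_i)² = 190·8² + 217·6² + 57·5² = 21397.
c = 2t² / 21397 = 2·652² / 21397 = 39.7349.

39.735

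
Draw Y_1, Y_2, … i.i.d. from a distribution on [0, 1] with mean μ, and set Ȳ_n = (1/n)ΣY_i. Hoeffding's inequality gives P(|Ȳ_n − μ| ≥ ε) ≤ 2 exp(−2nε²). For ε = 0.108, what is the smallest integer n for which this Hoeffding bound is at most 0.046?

Require 2·exp(−2nε²) ≤ 0.046, i.e. 2nε² ≥ ln(2/0.046) = 3.772261.
So n ≥ 3.772261 / (2·0.108²) = 161.705.
The smallest integer n is 162.

162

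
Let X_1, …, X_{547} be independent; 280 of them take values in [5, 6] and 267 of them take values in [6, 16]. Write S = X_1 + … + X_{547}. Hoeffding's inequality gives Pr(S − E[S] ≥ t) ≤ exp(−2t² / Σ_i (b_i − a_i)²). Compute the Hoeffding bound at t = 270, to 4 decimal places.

0.0045

Σ(b_i − a_i)² = 280·1² + 267·10² = 26980.
Exponent = 2·270² / 26980 = 5.40400.
Bound = exp(−5.40400) = 0.00450.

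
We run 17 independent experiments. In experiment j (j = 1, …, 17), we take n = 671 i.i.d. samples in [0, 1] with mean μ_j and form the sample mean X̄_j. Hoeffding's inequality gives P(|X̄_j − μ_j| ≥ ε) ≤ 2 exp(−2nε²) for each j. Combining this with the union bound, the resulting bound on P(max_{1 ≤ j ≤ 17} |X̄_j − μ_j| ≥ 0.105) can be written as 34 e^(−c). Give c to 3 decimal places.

Union bound over the 17 events: P(max_{1 ≤ j ≤ 17} |X̄_j − μ_j| ≥ 0.105) ≤ 17·2·exp(−2nε²) = 34 exp(−2·671·0.105²).
So c = 2·671·0.105² = 14.7956.

14.796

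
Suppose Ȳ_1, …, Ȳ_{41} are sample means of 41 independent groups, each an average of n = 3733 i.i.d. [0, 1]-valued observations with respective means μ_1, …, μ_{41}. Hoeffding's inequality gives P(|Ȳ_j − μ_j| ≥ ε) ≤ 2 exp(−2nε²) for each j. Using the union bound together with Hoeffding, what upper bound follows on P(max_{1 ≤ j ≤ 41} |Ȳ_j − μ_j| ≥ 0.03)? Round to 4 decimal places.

0.0990

Per-experiment Hoeffding bound: 2·exp(−2·3733·0.03²) = 2·exp(−6.71940) = 0.0024145.
Union bound over 41 events: 41·0.0024145 = 0.09900.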